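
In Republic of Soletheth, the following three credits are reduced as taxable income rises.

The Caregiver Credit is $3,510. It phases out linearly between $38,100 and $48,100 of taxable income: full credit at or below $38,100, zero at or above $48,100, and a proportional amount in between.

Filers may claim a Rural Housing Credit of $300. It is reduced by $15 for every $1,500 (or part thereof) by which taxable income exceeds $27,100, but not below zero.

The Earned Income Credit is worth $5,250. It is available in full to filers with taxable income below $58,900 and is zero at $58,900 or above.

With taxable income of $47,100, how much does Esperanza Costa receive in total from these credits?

$5,691

Caregiver Credit: $47,100 is $9,000 into a $10,000 phase-out range, leaving 1,000/10,000 of the credit: $3,510 × 1,000/10,000 = $351.
Rural Housing Credit: income exceeds $27,100 by $20,000, which is 14 full-or-partial $1,500 increments; reduction = 14 × $15 = $210, leaving $90.
Earned Income Credit: $47,100 is below the $58,900 cutoff, so the full $5,250 applies.
Total: $351 + $90 + $5,250 = $5,691.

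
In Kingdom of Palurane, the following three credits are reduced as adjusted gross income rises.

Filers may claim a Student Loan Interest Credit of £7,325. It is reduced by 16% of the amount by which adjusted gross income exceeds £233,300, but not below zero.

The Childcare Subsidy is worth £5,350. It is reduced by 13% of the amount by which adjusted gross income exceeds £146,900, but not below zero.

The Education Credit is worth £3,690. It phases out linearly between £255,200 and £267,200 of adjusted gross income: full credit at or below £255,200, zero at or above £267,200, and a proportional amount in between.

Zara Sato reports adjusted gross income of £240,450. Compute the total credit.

£9,871

Student Loan Interest Credit: 16% of the £7,150 excess over £233,300 is £1,144; credit = £7,325 − £1,144 = £6,181.
Childcare Subsidy: 13% of the £93,550 excess over £146,900 is £12,161.50 ≥ base, so the credit is £0.
Education Credit: £240,450 is at or below the £255,200 threshold, so the full £3,690 applies.
Total: £6,181 + £0 + £3,690 = £9,871.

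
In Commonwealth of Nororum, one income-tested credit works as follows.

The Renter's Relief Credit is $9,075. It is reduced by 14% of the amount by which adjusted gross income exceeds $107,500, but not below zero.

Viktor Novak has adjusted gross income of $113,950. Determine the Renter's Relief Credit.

$8,172

Renter's Relief Credit: 14% of the $6,450 excess over $107,500 is $903; credit = $9,075 − $903 = $8,172.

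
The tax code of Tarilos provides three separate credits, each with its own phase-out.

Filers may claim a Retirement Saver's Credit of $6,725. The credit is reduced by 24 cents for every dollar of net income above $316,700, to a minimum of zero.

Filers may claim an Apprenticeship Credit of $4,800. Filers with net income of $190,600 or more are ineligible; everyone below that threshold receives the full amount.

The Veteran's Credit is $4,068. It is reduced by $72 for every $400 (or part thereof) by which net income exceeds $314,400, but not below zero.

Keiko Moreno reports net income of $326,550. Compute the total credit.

$6,197

Retirement Saver's Credit: 24% of the $9,850 excess over $316,700 is $2,364; credit = $6,725 − $2,364 = $4,361.
Apprenticeship Credit: $326,550 meets or exceeds the $190,600 cutoff, so the credit is $0.
Veteran's Credit: income exceeds $314,400 by $12,150, which is 31 full-or-partial $400 increments; reduction = 31 × $72 = $2,232, leaving $1,836.
Total: $4,361 + $0 + $1,836 = $6,197.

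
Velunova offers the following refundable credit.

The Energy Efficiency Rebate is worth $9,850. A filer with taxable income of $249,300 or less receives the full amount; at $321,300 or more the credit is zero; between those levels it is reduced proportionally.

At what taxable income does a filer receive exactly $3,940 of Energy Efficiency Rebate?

$292,500

$3,940 is 3,940/9,850 of the full $9,850, so 5,910/9,850 of the $72,000 range has been used: income = $249,300 + $72,000 × 5,910/9,850 = $292,500.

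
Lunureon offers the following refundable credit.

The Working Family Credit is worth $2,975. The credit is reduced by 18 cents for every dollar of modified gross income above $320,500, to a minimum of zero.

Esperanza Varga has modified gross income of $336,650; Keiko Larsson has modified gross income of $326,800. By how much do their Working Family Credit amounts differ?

Esperanza ($336,650): Working Family Credit: 18% of the $16,150 excess over $320,500 is $2,907; credit = $2,975 − $2,907 = $68.
Keiko ($326,800): Working Family Credit: 18% of the $6,300 excess over $320,500 is $1,134; credit = $2,975 − $1,134 = $1,841.
Difference: |$68 − $1,841| = $1,773.

$1,773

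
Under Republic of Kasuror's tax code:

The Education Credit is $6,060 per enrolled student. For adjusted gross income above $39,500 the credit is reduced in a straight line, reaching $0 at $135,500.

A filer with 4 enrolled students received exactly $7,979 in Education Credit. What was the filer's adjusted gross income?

Full credit = 4 × $6,060 = $24,240.
$7,979 is 7,979/24,240 of the full $24,240, so 16,261/24,240 of the $96,000 range has been used: income = $39,500 + $96,000 × 16,261/24,240 = $103,900.

$103,900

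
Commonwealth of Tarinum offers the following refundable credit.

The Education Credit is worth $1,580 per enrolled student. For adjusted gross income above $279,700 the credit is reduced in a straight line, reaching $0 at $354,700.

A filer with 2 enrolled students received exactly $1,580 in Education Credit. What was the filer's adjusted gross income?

Full credit = 2 × $1,580 = $3,160.
$1,580 is 1,580/3,160 of the full $3,160, so 1,580/3,160 of the $75,000 range has been used: income = $279,700 + $75,000 × 1,580/3,160 = $317,200.

$317,200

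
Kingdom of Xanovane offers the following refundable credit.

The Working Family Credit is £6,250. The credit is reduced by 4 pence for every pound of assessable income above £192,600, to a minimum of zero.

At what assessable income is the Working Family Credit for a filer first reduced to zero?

£348,850

The credit falls by 4% of each pound above £192,600, so it reaches zero when the excess is £6,250 / 4% = £156,250: income = £192,600 + £156,250 = £348,850.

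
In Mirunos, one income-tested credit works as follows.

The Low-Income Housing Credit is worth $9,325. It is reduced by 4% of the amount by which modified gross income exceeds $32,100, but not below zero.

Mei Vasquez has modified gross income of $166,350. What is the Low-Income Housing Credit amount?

$3,955

Low-Income Housing Credit: 4% of the $134,250 excess over $32,100 is $5,370; credit = $9,325 − $5,370 = $3,955.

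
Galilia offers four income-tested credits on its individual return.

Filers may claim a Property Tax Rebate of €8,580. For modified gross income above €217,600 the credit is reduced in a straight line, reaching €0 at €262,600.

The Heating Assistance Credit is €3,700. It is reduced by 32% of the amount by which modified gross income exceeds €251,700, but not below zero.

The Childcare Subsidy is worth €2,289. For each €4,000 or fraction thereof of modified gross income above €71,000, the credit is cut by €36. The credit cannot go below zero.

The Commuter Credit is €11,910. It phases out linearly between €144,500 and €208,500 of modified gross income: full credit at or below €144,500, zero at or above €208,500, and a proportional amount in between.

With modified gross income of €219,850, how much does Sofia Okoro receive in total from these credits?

Property Tax Rebate: €219,850 is €2,250 into a €45,000 phase-out range, leaving 42,750/45,000 of the credit: €8,580 × 42,750/45,000 = €8,151.
Heating Assistance Credit: €219,850 is at or below the €251,700 threshold, so the full €3,700 applies.
Childcare Subsidy: income exceeds €71,000 by €148,850, which is 38 full-or-partial €4,000 increments; reduction = 38 × €36 = €1,368, leaving €921.
Commuter Credit: €219,850 is at or above €208,500, so the credit is €0.
Total: €8,151 + €3,700 + €921 + €0 = €12,772.

€12,772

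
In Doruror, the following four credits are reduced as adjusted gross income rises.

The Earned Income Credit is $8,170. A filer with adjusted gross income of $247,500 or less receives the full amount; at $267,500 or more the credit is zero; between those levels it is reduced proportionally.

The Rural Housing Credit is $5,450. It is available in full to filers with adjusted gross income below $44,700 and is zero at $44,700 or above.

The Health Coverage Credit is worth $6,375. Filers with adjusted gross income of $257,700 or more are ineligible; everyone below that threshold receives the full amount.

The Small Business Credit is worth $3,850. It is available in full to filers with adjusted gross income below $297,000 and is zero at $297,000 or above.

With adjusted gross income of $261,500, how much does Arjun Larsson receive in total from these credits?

Earned Income Credit: $261,500 is $14,000 into a $20,000 phase-out range, leaving 6,000/20,000 of the credit: $8,170 × 6,000/20,000 = $2,451.
Rural Housing Credit: $261,500 meets or exceeds the $44,700 cutoff, so the credit is $0.
Health Coverage Credit: $261,500 meets or exceeds the $257,700 cutoff, so the credit is $0.
Small Business Credit: $261,500 is below the $297,000 cutoff, so the full $3,850 applies.
Total: $2,451 + $0 + $0 + $3,850 = $6,301.

$6,301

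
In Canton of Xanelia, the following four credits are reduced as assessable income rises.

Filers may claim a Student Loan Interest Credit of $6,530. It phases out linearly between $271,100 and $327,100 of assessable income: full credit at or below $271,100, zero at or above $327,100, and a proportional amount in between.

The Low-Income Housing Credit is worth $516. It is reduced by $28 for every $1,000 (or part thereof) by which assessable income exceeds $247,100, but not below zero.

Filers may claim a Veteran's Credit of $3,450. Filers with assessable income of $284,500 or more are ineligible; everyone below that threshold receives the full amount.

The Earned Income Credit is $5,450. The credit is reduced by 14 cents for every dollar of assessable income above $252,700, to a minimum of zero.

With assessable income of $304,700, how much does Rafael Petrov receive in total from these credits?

$2,612

Student Loan Interest Credit: $304,700 is $33,600 into a $56,000 phase-out range, leaving 22,400/56,000 of the credit: $6,530 × 22,400/56,000 = $2,612.
Low-Income Housing Credit: income exceeds $247,100 by $57,600 → 58 increments × $28 = $1,624 ≥ base, so the credit is $0.
Veteran's Credit: $304,700 meets or exceeds the $284,500 cutoff, so the credit is $0.
Earned Income Credit: 14% of the $52,000 excess over $252,700 is $7,280 ≥ base, so the credit is $0.
Total: $2,612 + $0 + $0 + $0 = $2,612.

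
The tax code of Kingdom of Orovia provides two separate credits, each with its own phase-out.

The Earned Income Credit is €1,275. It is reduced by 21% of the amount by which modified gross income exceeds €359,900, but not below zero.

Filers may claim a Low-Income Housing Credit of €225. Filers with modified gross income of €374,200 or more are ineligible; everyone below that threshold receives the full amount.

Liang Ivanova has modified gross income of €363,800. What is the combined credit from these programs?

€681

Earned Income Credit: 21% of the €3,900 excess over €359,900 is €819; credit = €1,275 − €819 = €456.
Low-Income Housing Credit: €363,800 is below the €374,200 cutoff, so the full €225 applies.
Total: €456 + €225 = €681.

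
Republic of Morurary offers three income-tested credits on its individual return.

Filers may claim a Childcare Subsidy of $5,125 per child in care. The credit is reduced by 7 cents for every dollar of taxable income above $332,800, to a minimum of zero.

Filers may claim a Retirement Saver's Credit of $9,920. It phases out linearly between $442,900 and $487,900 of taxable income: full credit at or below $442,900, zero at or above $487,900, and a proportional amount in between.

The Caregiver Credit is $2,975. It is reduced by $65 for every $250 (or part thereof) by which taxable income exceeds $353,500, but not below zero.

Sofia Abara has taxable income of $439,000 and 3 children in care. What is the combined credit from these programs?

Childcare Subsidy: base = 3 × $5,125 = $15,375. 7% of the $106,200 excess over $332,800 is $7,434; credit = $15,375 − $7,434 = $7,941.
Retirement Saver's Credit: $439,000 is at or below the $442,900 threshold, so the full $9,920 applies.
Caregiver Credit: income exceeds $353,500 by $85,500 → 342 increments × $65 = $22,230 ≥ base, so the credit is $0.
Total: $7,941 + $9,920 + $0 = $17,861.

$17,861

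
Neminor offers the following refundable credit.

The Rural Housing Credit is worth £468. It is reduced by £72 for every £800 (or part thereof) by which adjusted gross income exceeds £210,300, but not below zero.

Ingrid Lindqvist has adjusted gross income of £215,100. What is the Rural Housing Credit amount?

£36

Rural Housing Credit: income exceeds £210,300 by £4,800, which is 6 full-or-partial £800 increments; reduction = 6 × £72 = £432, leaving £36.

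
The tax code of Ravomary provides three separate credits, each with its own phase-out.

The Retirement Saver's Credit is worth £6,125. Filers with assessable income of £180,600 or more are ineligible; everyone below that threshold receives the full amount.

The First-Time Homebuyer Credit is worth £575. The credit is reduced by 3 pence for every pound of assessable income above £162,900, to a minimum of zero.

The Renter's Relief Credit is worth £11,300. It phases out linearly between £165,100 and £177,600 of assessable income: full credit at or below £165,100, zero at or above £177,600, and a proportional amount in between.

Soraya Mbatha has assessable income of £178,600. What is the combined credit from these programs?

Retirement Saver's Credit: £178,600 is below the £180,600 cutoff, so the full £6,125 applies.
First-Time Homebuyer Credit: 3% of the £15,700 excess over £162,900 is £471; credit = £575 − £471 = £104.
Renter's Relief Credit: £178,600 is at or above £177,600, so the credit is £0.
Total: £6,125 + £104 + £0 = £6,229.

£6,229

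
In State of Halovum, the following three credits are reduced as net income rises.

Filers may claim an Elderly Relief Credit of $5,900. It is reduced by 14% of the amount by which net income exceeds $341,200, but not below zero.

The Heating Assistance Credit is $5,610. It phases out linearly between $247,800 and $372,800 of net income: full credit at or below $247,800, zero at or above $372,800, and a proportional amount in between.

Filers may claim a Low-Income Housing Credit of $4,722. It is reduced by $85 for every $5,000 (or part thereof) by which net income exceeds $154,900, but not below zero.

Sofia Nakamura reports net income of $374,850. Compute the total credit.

$2,171

Elderly Relief Credit: 14% of the $33,650 excess over $341,200 is $4,711; credit = $5,900 − $4,711 = $1,189.
Heating Assistance Credit: $374,850 is at or above $372,800, so the credit is $0.
Low-Income Housing Credit: income exceeds $154,900 by $219,950, which is 44 full-or-partial $5,000 increments; reduction = 44 × $85 = $3,740, leaving $982.
Total: $1,189 + $0 + $982 = $2,171.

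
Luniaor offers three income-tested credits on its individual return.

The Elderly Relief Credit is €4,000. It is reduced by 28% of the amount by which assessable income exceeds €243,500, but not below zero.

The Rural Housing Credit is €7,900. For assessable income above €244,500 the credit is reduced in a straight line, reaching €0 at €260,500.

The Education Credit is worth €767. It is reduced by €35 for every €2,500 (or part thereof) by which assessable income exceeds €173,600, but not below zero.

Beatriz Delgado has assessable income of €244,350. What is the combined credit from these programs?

€11,662

Elderly Relief Credit: 28% of the €850 excess over €243,500 is €238; credit = €4,000 − €238 = €3,762.
Rural Housing Credit: €244,350 is at or below the €244,500 threshold, so the full €7,900 applies.
Education Credit: income exceeds €173,600 by €70,750 → 29 increments × €35 = €1,015 ≥ base, so the credit is €0.
Total: €3,762 + €7,900 + €0 = €11,662.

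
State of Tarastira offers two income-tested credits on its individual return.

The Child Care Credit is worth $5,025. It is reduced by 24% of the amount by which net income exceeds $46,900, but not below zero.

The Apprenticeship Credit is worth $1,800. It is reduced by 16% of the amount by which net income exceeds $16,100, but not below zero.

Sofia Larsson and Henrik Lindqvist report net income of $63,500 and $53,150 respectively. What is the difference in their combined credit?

Sofia ($63,500): Child Care Credit: 24% of the $16,600 excess over $46,900 is $3,984; credit = $5,025 − $3,984 = $1,041. Apprenticeship Credit: 16% of the $47,400 excess over $16,100 is $7,584 ≥ base, so the credit is $0. total $1,041 + $0 = $1,041
Henrik ($53,150): Child Care Credit: 24% of the $6,250 excess over $46,900 is $1,500; credit = $5,025 − $1,500 = $3,525. Apprenticeship Credit: 16% of the $37,050 excess over $16,100 is $5,928 ≥ base, so the credit is $0. total $3,525 + $0 = $3,525
Difference: |$1,041 − $3,525| = $2,484.

$2,484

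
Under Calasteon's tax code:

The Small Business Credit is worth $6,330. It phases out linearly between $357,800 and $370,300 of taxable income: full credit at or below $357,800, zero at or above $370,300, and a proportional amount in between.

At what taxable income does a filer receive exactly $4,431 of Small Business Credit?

$4,431 is 4,431/6,330 of the full $6,330, so 1,899/6,330 of the $12,500 range has been used: income = $357,800 + $12,500 × 1,899/6,330 = $361,550.

$361,550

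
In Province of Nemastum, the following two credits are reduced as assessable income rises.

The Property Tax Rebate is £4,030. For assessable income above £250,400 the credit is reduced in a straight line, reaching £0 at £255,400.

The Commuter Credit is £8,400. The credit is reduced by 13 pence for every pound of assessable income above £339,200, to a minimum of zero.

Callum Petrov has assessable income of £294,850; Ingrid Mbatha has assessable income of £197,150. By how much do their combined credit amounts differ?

Callum (£294,850): Property Tax Rebate: £294,850 is at or above £255,400, so the credit is £0. Commuter Credit: £294,850 is at or below the £339,200 threshold, so the full £8,400 applies. total £0 + £8,400 = £8,400
Ingrid (£197,150): Property Tax Rebate: £197,150 is at or below the £250,400 threshold, so the full £4,030 applies. Commuter Credit: £197,150 is at or below the £339,200 threshold, so the full £8,400 applies. total £4,030 + £8,400 = £12,430
Difference: |£8,400 − £12,430| = £4,030.

£4,030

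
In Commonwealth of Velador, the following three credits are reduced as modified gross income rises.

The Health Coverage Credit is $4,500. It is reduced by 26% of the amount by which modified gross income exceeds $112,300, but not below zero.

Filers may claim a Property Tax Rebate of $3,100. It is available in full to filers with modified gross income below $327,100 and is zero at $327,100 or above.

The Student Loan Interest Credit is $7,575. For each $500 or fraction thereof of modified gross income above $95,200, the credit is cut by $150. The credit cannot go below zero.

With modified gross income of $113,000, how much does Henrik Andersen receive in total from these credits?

Health Coverage Credit: 26% of the $700 excess over $112,300 is $182; credit = $4,500 − $182 = $4,318.
Property Tax Rebate: $113,000 is below the $327,100 cutoff, so the full $3,100 applies.
Student Loan Interest Credit: income exceeds $95,200 by $17,800, which is 36 full-or-partial $500 increments; reduction = 36 × $150 = $5,400, leaving $2,175.
Total: $4,318 + $3,100 + $2,175 = $9,593.

$9,593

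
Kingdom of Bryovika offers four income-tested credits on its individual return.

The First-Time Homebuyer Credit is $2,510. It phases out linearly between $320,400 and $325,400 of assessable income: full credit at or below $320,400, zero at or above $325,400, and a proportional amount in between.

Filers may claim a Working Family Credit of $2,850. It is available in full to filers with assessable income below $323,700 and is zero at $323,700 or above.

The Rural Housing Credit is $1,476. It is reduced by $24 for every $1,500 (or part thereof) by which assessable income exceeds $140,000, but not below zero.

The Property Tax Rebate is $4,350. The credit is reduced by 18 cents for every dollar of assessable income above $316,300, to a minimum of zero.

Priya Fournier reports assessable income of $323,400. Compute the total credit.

$6,926

First-Time Homebuyer Credit: $323,400 is $3,000 into a $5,000 phase-out range, leaving 2,000/5,000 of the credit: $2,510 × 2,000/5,000 = $1,004.
Working Family Credit: $323,400 is below the $323,700 cutoff, so the full $2,850 applies.
Rural Housing Credit: income exceeds $140,000 by $183,400 → 123 increments × $24 = $2,952 ≥ base, so the credit is $0.
Property Tax Rebate: 18% of the $7,100 excess over $316,300 is $1,278; credit = $4,350 − $1,278 = $3,072.
Total: $1,004 + $2,850 + $0 + $3,072 = $6,926.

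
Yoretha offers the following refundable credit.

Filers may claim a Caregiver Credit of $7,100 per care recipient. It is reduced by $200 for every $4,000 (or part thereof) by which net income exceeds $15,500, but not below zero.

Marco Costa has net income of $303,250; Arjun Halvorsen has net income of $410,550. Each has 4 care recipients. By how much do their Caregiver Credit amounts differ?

Marco ($303,250): Caregiver Credit: base = 4 × $7,100 = $28,400. income exceeds $15,500 by $287,750, which is 72 full-or-partial $4,000 increments; reduction = 72 × $200 = $14,400, leaving $14,000.
Arjun ($410,550): Caregiver Credit: base = 4 × $7,100 = $28,400. income exceeds $15,500 by $395,050, which is 99 full-or-partial $4,000 increments; reduction = 99 × $200 = $19,800, leaving $8,600.
Difference: |$14,000 − $8,600| = $5,400.

$5,400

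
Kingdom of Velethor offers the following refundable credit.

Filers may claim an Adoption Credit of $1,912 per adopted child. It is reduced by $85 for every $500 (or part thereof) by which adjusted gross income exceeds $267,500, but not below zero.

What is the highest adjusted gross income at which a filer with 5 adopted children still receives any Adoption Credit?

$323,500

Full credit = 5 × $1,912 = $9,560.
After 112 increments the reduction is 112 × $85 = $9,520, leaving $40; one more increment wipes it out. Increment 112 ends at excess 112 × $500 = $56,000, so the highest qualifying income is $267,500 + $56,000 = $323,500.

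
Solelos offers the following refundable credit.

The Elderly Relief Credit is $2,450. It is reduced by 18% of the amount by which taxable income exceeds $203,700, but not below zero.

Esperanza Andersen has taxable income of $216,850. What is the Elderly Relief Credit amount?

Elderly Relief Credit: 18% of the $13,150 excess over $203,700 is $2,367; credit = $2,450 − $2,367 = $83.

$83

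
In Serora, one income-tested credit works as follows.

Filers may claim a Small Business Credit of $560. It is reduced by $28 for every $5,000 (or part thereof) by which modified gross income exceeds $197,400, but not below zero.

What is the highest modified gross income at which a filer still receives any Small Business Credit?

After 19 increments the reduction is 19 × $28 = $532, leaving $28; one more increment wipes it out. Increment 19 ends at excess 19 × $5,000 = $95,000, so the highest qualifying income is $197,400 + $95,000 = $292,400.

$292,400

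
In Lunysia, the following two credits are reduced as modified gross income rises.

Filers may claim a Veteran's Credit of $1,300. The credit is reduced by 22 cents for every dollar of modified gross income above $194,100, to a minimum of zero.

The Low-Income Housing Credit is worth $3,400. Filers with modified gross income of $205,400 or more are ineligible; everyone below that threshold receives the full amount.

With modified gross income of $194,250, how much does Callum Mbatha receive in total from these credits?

Veteran's Credit: 22% of the $150 excess over $194,100 is $33; credit = $1,300 − $33 = $1,267.
Low-Income Housing Credit: $194,250 is below the $205,400 cutoff, so the full $3,400 applies.
Total: $1,267 + $3,400 = $4,667.

$4,667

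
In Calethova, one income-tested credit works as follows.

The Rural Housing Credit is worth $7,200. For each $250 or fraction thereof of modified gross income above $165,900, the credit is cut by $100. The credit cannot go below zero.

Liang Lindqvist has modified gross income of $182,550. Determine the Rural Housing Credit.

$500

Rural Housing Credit: income exceeds $165,900 by $16,650, which is 67 full-or-partial $250 increments; reduction = 67 × $100 = $6,700, leaving $500.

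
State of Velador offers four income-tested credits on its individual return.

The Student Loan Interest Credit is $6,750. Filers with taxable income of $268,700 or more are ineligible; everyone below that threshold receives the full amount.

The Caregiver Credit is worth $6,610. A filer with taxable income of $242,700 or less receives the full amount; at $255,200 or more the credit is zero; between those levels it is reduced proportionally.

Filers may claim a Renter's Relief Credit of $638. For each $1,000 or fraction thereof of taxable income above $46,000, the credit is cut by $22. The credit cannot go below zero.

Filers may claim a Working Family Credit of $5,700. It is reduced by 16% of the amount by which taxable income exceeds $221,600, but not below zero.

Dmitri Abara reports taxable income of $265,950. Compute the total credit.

Student Loan Interest Credit: $265,950 is below the $268,700 cutoff, so the full $6,750 applies.
Caregiver Credit: $265,950 is at or above $255,200, so the credit is $0.
Renter's Relief Credit: income exceeds $46,000 by $219,950 → 220 increments × $22 = $4,840 ≥ base, so the credit is $0.
Working Family Credit: 16% of the $44,350 excess over $221,600 is $7,096 ≥ base, so the credit is $0.
Total: $6,750 + $0 + $0 + $0 = $6,750.

$6,750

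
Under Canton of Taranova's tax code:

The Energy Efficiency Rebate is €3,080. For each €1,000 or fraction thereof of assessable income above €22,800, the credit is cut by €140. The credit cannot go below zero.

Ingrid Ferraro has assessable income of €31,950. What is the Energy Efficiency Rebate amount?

€1,680

Energy Efficiency Rebate: income exceeds €22,800 by €9,150, which is 10 full-or-partial €1,000 increments; reduction = 10 × €140 = €1,400, leaving €1,680.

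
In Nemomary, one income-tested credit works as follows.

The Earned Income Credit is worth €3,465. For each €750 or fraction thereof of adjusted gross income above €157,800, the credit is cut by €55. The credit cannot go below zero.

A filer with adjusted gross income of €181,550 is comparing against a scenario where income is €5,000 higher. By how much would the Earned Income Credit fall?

At €181,550 — income exceeds €157,800 by €23,750, which is 32 full-or-partial €750 increments; reduction = 32 × €55 = €1,760, leaving €1,705.
At €186,550 — income exceeds €157,800 by €28,750, which is 39 full-or-partial €750 increments; reduction = 39 × €55 = €2,145, leaving €1,320.
Lost: €1,705 − €1,320 = €385.

€385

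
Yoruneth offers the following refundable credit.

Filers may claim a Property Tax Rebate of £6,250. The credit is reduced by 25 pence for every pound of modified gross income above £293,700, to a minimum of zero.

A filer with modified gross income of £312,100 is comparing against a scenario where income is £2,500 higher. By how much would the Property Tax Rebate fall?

At £312,100 — 25% of the £18,400 excess over £293,700 is £4,600; credit = £6,250 − £4,600 = £1,650.
At £314,600 — 25% of the £20,900 excess over £293,700 is £5,225; credit = £6,250 − £5,225 = £1,025.
Lost: £1,650 − £1,025 = £625.

£625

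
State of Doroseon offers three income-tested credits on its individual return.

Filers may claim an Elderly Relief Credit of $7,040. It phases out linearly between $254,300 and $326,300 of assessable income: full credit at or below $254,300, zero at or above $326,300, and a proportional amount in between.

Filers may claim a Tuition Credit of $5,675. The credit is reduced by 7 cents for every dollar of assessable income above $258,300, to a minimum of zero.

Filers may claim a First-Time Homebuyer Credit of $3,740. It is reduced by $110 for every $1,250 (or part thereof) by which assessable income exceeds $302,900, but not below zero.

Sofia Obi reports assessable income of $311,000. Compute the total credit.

Elderly Relief Credit: $311,000 is $56,700 into a $72,000 phase-out range, leaving 15,300/72,000 of the credit: $7,040 × 15,300/72,000 = $1,496.
Tuition Credit: 7% of the $52,700 excess over $258,300 is $3,689; credit = $5,675 − $3,689 = $1,986.
First-Time Homebuyer Credit: income exceeds $302,900 by $8,100, which is 7 full-or-partial $1,250 increments; reduction = 7 × $110 = $770, leaving $2,970.
Total: $1,496 + $1,986 + $2,970 = $6,452.

$6,452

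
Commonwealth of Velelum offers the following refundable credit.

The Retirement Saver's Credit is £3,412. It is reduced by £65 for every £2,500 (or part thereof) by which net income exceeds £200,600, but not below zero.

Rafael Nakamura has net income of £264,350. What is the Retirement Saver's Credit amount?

Retirement Saver's Credit: income exceeds £200,600 by £63,750, which is 26 full-or-partial £2,500 increments; reduction = 26 × £65 = £1,690, leaving £1,722.

£1,722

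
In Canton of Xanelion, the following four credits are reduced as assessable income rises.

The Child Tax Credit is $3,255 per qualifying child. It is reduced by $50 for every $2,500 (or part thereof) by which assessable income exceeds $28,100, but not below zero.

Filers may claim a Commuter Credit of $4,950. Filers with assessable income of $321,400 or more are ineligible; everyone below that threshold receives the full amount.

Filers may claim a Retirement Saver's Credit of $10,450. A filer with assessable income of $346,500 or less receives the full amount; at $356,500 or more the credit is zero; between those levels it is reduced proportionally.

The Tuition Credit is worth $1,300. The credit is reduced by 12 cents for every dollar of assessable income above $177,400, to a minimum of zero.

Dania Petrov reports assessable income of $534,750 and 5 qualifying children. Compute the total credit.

Child Tax Credit: base = 5 × $3,255 = $16,275. income exceeds $28,100 by $506,650, which is 203 full-or-partial $2,500 increments; reduction = 203 × $50 = $10,150, leaving $6,125.
Commuter Credit: $534,750 meets or exceeds the $321,400 cutoff, so the credit is $0.
Retirement Saver's Credit: $534,750 is at or above $356,500, so the credit is $0.
Tuition Credit: 12% of the $357,350 excess over $177,400 is $42,882 ≥ base, so the credit is $0.
Total: $6,125 + $0 + $0 + $0 = $6,125.

$6,125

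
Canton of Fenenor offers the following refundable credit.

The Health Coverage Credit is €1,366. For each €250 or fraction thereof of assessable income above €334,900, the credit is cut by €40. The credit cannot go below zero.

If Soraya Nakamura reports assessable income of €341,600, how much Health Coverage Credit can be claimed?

Health Coverage Credit: income exceeds €334,900 by €6,700, which is 27 full-or-partial €250 increments; reduction = 27 × €40 = €1,080, leaving €286.

€286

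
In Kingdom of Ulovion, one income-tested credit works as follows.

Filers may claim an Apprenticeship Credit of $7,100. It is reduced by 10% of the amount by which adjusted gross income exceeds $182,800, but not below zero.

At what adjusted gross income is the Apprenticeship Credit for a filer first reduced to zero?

The credit falls by 10% of each dollar above $182,800, so it reaches zero when the excess is $7,100 / 10% = $71,000: income = $182,800 + $71,000 = $253,800.

$253,800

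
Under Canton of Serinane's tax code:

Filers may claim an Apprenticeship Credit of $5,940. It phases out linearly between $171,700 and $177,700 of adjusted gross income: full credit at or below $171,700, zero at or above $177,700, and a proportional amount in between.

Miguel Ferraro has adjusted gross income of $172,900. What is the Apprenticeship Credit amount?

Apprenticeship Credit: $172,900 is $1,200 into a $6,000 phase-out range, leaving 4,800/6,000 of the credit: $5,940 × 4,800/6,000 = $4,752.

$4,752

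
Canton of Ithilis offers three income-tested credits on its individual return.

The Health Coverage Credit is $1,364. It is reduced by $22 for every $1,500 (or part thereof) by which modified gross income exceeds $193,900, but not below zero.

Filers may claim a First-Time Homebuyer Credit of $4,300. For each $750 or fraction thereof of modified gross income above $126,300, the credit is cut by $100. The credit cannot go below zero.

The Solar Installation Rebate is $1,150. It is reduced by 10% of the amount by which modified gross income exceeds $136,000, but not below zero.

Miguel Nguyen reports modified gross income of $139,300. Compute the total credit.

$4,684

Health Coverage Credit: $139,300 is at or below the $193,900 threshold, so the full $1,364 applies.
First-Time Homebuyer Credit: income exceeds $126,300 by $13,000, which is 18 full-or-partial $750 increments; reduction = 18 × $100 = $1,800, leaving $2,500.
Solar Installation Rebate: 10% of the $3,300 excess over $136,000 is $330; credit = $1,150 − $330 = $820.
Total: $1,364 + $2,500 + $820 = $4,684.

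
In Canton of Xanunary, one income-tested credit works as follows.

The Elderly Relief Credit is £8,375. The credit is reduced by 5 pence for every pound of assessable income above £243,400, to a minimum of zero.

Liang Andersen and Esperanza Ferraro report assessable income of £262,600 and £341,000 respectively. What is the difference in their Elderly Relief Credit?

Liang (£262,600): Elderly Relief Credit: 5% of the £19,200 excess over £243,400 is £960; credit = £8,375 − £960 = £7,415.
Esperanza (£341,000): Elderly Relief Credit: 5% of the £97,600 excess over £243,400 is £4,880; credit = £8,375 − £4,880 = £3,495.
Difference: |£7,415 − £3,495| = £3,920.

£3,920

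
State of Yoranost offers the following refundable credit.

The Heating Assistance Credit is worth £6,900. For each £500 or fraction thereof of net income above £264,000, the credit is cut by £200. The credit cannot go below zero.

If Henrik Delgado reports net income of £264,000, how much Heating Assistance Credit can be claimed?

Heating Assistance Credit: £264,000 is at or below the £264,000 threshold, so the full £6,900 applies.

£6,900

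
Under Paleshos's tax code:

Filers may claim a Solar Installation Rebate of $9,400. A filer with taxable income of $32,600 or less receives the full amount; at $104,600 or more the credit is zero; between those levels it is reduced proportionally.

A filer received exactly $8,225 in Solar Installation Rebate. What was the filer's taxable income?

$8,225 is 8,225/9,400 of the full $9,400, so 1,175/9,400 of the $72,000 range has been used: income = $32,600 + $72,000 × 1,175/9,400 = $41,600.

$41,600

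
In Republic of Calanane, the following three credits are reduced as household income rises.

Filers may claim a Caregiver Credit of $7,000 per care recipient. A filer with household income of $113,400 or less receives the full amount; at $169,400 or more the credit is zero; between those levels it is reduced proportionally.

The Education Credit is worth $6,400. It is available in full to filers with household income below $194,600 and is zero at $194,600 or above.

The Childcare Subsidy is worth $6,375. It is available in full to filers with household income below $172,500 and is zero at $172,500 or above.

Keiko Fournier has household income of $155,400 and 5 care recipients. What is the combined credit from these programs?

$21,525

Caregiver Credit: base = 5 × $7,000 = $35,000. $155,400 is $42,000 into a $56,000 phase-out range, leaving 14,000/56,000 of the credit: $35,000 × 14,000/56,000 = $8,750.
Education Credit: $155,400 is below the $194,600 cutoff, so the full $6,400 applies.
Childcare Subsidy: $155,400 is below the $172,500 cutoff, so the full $6,375 applies.
Total: $8,750 + $6,400 + $6,375 = $21,525.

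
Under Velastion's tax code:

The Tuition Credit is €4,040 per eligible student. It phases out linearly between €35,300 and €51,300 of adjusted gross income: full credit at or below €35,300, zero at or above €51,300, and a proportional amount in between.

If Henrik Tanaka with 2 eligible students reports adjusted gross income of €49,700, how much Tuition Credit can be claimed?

€808

Tuition Credit: base = 2 × €4,040 = €8,080. €49,700 is €14,400 into a €16,000 phase-out range, leaving 1,600/16,000 of the credit: €8,080 × 1,600/16,000 = €808.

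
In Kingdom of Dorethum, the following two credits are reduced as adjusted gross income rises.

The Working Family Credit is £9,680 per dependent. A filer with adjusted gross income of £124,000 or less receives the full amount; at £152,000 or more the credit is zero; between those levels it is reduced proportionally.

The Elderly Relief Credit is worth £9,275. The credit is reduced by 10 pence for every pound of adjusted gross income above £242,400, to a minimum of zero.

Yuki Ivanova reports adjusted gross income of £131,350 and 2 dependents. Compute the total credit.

£23,553

Working Family Credit: base = 2 × £9,680 = £19,360. £131,350 is £7,350 into a £28,000 phase-out range, leaving 20,650/28,000 of the credit: £19,360 × 20,650/28,000 = £14,278.
Elderly Relief Credit: £131,350 is at or below the £242,400 threshold, so the full £9,275 applies.
Total: £14,278 + £9,275 = £23,553.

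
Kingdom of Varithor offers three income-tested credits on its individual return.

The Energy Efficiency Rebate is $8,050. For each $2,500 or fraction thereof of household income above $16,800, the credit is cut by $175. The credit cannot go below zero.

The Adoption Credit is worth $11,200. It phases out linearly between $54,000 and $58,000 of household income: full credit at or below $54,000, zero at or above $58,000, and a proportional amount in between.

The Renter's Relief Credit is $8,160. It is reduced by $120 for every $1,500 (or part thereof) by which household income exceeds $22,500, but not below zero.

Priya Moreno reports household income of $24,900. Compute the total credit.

$26,470

Energy Efficiency Rebate: income exceeds $16,800 by $8,100, which is 4 full-or-partial $2,500 increments; reduction = 4 × $175 = $700, leaving $7,350.
Adoption Credit: $24,900 is at or below the $54,000 threshold, so the full $11,200 applies.
Renter's Relief Credit: income exceeds $22,500 by $2,400, which is 2 full-or-partial $1,500 increments; reduction = 2 × $120 = $240, leaving $7,920.
Total: $7,350 + $11,200 + $7,920 = $26,470.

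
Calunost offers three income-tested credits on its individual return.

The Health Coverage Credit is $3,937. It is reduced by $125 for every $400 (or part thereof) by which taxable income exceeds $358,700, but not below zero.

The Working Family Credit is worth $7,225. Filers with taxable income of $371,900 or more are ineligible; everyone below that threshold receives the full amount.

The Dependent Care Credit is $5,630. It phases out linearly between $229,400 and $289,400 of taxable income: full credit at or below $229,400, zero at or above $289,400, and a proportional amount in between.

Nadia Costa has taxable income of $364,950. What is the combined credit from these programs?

$9,162

Health Coverage Credit: income exceeds $358,700 by $6,250, which is 16 full-or-partial $400 increments; reduction = 16 × $125 = $2,000, leaving $1,937.
Working Family Credit: $364,950 is below the $371,900 cutoff, so the full $7,225 applies.
Dependent Care Credit: $364,950 is at or above $289,400, so the credit is $0.
Total: $1,937 + $7,225 + $0 = $9,162.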